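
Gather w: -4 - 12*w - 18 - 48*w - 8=-60*w - 30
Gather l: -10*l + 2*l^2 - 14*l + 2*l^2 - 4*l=4*l^2 - 28*l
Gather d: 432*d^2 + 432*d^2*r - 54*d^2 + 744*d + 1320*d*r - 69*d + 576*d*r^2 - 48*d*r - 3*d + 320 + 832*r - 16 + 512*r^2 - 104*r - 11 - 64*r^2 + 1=d^2*(432*r + 378) + d*(576*r^2 + 1272*r + 672) + 448*r^2 + 728*r + 294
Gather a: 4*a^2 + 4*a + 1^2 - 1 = 4*a^2 + 4*a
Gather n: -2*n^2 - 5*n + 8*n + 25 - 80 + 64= -2*n^2 + 3*n + 9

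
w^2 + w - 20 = (w - 4)*(w + 5)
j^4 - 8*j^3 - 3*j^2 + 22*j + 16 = (j - 8)*(j - 2)*(j + 1)^2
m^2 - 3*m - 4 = (m - 4)*(m + 1)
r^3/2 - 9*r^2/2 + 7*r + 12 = (r/2 + 1/2)*(r - 6)*(r - 4)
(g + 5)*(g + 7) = g^2 + 12*g + 35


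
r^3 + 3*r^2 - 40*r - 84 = (r - 6)*(r + 2)*(r + 7)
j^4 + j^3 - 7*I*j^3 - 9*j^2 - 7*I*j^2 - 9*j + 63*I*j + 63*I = (j - 3)*(j + 1)*(j + 3)*(j - 7*I)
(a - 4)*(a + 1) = a^2 - 3*a - 4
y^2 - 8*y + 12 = (y - 6)*(y - 2)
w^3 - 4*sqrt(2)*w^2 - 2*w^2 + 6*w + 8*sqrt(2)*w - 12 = (w - 2)*(w - 3*sqrt(2))*(w - sqrt(2))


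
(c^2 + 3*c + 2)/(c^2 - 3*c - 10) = (c + 1)/(c - 5)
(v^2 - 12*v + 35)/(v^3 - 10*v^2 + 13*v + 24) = (v^2 - 12*v + 35)/(v^3 - 10*v^2 + 13*v + 24)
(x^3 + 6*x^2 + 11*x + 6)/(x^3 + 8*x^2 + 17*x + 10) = (x + 3)/(x + 5)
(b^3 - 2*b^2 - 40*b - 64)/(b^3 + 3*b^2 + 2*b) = (b^2 - 4*b - 32)/(b*(b + 1))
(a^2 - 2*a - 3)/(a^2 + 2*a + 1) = (a - 3)/(a + 1)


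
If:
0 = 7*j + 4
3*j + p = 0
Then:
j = -4/7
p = 12/7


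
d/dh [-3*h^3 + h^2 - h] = -9*h^2 + 2*h - 1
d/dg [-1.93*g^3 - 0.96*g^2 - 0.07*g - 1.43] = -5.79*g^2 - 1.92*g - 0.07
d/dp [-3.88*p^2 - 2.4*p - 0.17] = -7.76*p - 2.4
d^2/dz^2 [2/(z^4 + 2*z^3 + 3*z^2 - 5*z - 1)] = 4*(-3*(2*z^2 + 2*z + 1)*(z^4 + 2*z^3 + 3*z^2 - 5*z - 1) + (4*z^3 + 6*z^2 + 6*z - 5)^2)/(z^4 + 2*z^3 + 3*z^2 - 5*z - 1)^3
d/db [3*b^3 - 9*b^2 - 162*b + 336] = 9*b^2 - 18*b - 162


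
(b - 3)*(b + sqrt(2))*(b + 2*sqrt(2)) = b^3 - 3*b^2 + 3*sqrt(2)*b^2 - 9*sqrt(2)*b + 4*b - 12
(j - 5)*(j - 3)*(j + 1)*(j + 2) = j^4 - 5*j^3 - 7*j^2 + 29*j + 30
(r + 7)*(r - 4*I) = r^2 + 7*r - 4*I*r - 28*I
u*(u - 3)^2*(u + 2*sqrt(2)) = u^4 - 6*u^3 + 2*sqrt(2)*u^3 - 12*sqrt(2)*u^2 + 9*u^2 + 18*sqrt(2)*u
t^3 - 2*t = t*(t - sqrt(2))*(t + sqrt(2))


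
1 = 1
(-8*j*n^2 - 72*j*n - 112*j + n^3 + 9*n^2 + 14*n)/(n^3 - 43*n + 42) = (-8*j*n - 16*j + n^2 + 2*n)/(n^2 - 7*n + 6)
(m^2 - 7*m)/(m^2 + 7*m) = (m - 7)/(m + 7)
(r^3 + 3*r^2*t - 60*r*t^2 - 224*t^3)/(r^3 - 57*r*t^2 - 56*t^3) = (r + 4*t)/(r + t)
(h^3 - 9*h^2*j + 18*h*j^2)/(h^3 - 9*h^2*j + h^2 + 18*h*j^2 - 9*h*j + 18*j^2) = h/(h + 1)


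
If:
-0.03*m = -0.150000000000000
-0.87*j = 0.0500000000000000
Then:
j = -0.06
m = 5.00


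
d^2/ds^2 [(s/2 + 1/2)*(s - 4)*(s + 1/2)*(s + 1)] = 6*s^2 - 9*s/2 - 8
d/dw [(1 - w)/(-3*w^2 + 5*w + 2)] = (3*w^2 - 5*w - (w - 1)*(6*w - 5) - 2)/(-3*w^2 + 5*w + 2)^2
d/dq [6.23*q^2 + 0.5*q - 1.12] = 12.46*q + 0.5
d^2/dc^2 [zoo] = 0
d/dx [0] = 0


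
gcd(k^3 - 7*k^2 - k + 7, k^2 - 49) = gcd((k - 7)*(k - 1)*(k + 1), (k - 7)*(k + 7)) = k - 7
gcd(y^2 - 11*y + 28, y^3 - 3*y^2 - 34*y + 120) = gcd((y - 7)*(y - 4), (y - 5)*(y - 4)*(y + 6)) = y - 4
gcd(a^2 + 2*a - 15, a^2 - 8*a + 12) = 1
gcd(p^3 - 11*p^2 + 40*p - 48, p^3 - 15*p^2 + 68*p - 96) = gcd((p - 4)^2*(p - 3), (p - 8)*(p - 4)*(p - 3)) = p^2 - 7*p + 12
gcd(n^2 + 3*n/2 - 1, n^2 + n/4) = 1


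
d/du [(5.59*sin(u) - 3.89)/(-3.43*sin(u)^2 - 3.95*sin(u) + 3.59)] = (19.1737*sin(u)^2 - 26.6854*sin(u) + 4.7026)*cos(u)/(11.7649*sin(u)^4 + 27.097*sin(u)^3 - 9.0249*sin(u)^2 - 28.361*sin(u) + 12.8881)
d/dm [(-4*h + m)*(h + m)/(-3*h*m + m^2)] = h^2*(-12*h + 8*m)/(m^2*(9*h^2 - 6*h*m + m^2))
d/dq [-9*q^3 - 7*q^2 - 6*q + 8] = -27*q^2 - 14*q - 6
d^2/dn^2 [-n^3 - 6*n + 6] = -6*n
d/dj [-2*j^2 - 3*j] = -4*j - 3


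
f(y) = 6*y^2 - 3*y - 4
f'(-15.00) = -183.00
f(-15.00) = 1391.00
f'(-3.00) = -39.00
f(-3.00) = 59.00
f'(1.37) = 13.44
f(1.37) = 3.15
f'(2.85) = 31.20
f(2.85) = 36.18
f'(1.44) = 14.28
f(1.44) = 4.12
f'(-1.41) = -19.92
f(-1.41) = 12.16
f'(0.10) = -1.80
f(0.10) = -4.24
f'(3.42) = 38.04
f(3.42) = 55.92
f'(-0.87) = -13.44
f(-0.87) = 3.15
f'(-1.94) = -26.28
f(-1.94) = 24.40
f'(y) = 12*y - 3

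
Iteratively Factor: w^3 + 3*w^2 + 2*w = (w + 2)*(w^2 + w) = w*(w + 2)*(w + 1)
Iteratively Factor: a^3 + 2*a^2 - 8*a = (a + 4)*(a^2 - 2*a) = a*(a + 4)*(a - 2)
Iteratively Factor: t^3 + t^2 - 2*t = (t)*(t^2 + t - 2) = t*(t + 2)*(t - 1)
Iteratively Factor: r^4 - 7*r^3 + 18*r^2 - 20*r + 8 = (r - 2)*(r^3 - 5*r^2 + 8*r - 4) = (r - 2)^2*(r^2 - 3*r + 2) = (r - 2)^2*(r - 1)*(r - 2)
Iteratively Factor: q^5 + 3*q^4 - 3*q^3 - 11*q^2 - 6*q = (q + 1)*(q^4 + 2*q^3 - 5*q^2 - 6*q) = (q + 1)^2*(q^3 + q^2 - 6*q) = (q - 2)*(q + 1)^2*(q^2 + 3*q) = (q - 2)*(q + 1)^2*(q + 3)*(q)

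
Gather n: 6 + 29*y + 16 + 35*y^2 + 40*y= 35*y^2 + 69*y + 22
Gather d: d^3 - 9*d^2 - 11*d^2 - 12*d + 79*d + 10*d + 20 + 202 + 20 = d^3 - 20*d^2 + 77*d + 242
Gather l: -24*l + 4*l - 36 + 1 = -20*l - 35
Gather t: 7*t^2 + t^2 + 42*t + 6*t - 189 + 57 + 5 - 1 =8*t^2 + 48*t - 128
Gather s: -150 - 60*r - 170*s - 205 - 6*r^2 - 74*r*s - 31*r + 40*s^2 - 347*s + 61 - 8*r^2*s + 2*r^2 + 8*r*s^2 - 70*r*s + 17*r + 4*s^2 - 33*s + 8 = -4*r^2 - 74*r + s^2*(8*r + 44) + s*(-8*r^2 - 144*r - 550) - 286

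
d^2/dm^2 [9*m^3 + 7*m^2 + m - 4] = 54*m + 14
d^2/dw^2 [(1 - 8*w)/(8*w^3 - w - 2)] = 2*((8*w - 1)*(24*w^2 - 1)^2 + 8*(24*w^2 + 3*w*(8*w - 1) - 1)*(-8*w^3 + w + 2))/(-8*w^3 + w + 2)^3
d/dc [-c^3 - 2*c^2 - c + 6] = -3*c^2 - 4*c - 1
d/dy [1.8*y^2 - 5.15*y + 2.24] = 3.6*y - 5.15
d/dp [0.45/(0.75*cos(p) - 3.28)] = 0.3375*sin(p)/(0.75*cos(p) - 3.28)^2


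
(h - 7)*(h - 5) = h^2 - 12*h + 35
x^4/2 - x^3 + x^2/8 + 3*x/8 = x*(x/2 + 1/4)*(x - 3/2)*(x - 1)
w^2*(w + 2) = w^3 + 2*w^2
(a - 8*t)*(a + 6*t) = a^2 - 2*a*t - 48*t^2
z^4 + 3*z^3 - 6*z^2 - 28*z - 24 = (z - 3)*(z + 2)^3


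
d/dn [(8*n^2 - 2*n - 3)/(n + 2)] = (8*n^2 + 32*n - 1)/(n^2 + 4*n + 4)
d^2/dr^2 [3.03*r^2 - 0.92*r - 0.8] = 6.06000000000000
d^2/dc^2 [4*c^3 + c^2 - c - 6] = 24*c + 2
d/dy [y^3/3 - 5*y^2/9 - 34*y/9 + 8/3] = y^2 - 10*y/9 - 34/9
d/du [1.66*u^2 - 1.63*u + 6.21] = 3.32*u - 1.63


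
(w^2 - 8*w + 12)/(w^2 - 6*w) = (w - 2)/w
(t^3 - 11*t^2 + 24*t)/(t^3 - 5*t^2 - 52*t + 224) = t*(t - 3)/(t^2 + 3*t - 28)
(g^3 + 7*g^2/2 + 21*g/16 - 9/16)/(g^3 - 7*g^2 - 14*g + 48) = (g^2 + g/2 - 3/16)/(g^2 - 10*g + 16)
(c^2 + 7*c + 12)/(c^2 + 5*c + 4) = (c + 3)/(c + 1)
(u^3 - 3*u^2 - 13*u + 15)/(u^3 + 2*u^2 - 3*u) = (u - 5)/u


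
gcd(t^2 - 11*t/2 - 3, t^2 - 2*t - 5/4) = t + 1/2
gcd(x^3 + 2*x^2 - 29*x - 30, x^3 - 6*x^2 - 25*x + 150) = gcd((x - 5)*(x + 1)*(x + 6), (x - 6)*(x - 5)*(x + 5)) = x - 5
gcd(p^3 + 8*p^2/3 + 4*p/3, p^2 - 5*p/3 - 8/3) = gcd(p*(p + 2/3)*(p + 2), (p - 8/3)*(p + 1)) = 1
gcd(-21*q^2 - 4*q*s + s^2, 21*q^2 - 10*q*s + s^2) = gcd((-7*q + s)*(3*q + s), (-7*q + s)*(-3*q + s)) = 7*q - s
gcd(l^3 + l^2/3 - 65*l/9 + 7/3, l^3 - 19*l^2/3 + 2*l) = l - 1/3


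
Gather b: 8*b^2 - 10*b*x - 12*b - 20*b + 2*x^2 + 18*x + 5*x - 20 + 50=8*b^2 + b*(-10*x - 32) + 2*x^2 + 23*x + 30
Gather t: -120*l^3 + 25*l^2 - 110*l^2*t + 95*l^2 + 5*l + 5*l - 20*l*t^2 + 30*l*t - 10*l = -120*l^3 + 120*l^2 - 20*l*t^2 + t*(-110*l^2 + 30*l)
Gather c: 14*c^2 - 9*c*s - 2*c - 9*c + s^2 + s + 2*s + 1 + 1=14*c^2 + c*(-9*s - 11) + s^2 + 3*s + 2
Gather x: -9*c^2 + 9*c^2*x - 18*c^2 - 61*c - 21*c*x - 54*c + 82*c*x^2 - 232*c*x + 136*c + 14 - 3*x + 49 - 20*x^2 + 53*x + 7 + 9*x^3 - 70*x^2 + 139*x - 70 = -27*c^2 + 21*c + 9*x^3 + x^2*(82*c - 90) + x*(9*c^2 - 253*c + 189)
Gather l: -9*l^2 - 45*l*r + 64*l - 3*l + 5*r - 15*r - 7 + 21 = -9*l^2 + l*(61 - 45*r) - 10*r + 14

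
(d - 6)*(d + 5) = d^2 - d - 30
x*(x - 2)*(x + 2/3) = x^3 - 4*x^2/3 - 4*x/3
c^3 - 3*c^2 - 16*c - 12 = (c - 6)*(c + 1)*(c + 2)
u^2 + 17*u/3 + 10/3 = (u + 2/3)*(u + 5)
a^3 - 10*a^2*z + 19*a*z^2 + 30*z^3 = (a - 6*z)*(a - 5*z)*(a + z)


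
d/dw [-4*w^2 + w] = 1 - 8*w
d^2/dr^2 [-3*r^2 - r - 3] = -6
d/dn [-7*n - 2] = -7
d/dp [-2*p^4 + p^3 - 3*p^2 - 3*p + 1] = -8*p^3 + 3*p^2 - 6*p - 3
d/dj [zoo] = 0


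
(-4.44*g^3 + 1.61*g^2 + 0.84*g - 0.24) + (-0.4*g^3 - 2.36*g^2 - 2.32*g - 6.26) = -4.84*g^3 - 0.75*g^2 - 1.48*g - 6.5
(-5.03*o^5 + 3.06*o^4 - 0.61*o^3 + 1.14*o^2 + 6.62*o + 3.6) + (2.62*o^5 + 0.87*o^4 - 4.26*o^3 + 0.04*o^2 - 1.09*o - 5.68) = -2.41*o^5 + 3.93*o^4 - 4.87*o^3 + 1.18*o^2 + 5.53*o - 2.08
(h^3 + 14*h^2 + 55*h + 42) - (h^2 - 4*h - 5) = h^3 + 13*h^2 + 59*h + 47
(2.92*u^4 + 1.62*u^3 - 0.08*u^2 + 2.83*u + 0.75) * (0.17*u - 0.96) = 0.4964*u^5 - 2.5278*u^4 - 1.5688*u^3 + 0.5579*u^2 - 2.5893*u - 0.72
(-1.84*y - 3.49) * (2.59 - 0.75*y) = 1.38*y^2 - 2.1481*y - 9.0391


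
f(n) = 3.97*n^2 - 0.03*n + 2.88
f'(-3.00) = -23.85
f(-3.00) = 38.70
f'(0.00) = -0.03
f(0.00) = 2.88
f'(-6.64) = -52.75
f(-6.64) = 178.11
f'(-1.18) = -9.40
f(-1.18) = 8.44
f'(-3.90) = -31.00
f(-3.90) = 63.38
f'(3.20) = 25.38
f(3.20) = 43.44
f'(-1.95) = -15.51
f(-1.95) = 18.03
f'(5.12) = 40.62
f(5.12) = 106.80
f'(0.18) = 1.40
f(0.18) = 3.00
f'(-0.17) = -1.38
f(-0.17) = 3.00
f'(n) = 7.94*n - 0.03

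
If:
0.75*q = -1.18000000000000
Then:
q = -1.57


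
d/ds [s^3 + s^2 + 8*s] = 3*s^2 + 2*s + 8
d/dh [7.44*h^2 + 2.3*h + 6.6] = 14.88*h + 2.3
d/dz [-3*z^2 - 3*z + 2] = -6*z - 3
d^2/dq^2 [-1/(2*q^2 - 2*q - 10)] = (-q^2 + q + (2*q - 1)^2 + 5)/(-q^2 + q + 5)^3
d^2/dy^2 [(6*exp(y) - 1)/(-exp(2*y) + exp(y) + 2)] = (-6*exp(4*y) - 2*exp(3*y) - 75*exp(2*y) + 21*exp(y) - 26)*exp(y)/(exp(6*y) - 3*exp(5*y) - 3*exp(4*y) + 11*exp(3*y) + 6*exp(2*y) - 12*exp(y) - 8)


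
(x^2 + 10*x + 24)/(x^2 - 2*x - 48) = (x + 4)/(x - 8)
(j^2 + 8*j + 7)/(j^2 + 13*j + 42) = (j + 1)/(j + 6)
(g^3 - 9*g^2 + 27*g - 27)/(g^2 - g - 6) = (g^2 - 6*g + 9)/(g + 2)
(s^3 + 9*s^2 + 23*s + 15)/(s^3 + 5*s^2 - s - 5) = (s + 3)/(s - 1)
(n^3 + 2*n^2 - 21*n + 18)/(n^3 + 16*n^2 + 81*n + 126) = (n^2 - 4*n + 3)/(n^2 + 10*n + 21)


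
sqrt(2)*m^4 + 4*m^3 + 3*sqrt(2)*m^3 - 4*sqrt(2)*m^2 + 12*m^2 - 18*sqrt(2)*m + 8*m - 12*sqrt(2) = (m + 2)*(m - sqrt(2))*(m + 3*sqrt(2))*(sqrt(2)*m + sqrt(2))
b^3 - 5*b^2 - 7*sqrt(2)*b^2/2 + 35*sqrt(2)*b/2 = b*(b - 5)*(b - 7*sqrt(2)/2)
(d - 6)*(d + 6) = d^2 - 36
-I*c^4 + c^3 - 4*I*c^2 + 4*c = c*(c - 2*I)*(c + 2*I)*(-I*c + 1)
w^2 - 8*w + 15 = (w - 5)*(w - 3)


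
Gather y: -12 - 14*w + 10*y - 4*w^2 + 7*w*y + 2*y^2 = -4*w^2 - 14*w + 2*y^2 + y*(7*w + 10) - 12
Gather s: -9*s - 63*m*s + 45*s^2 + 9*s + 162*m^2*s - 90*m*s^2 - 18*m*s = s^2*(45 - 90*m) + s*(162*m^2 - 81*m)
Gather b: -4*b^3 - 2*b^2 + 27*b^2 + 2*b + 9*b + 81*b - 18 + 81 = -4*b^3 + 25*b^2 + 92*b + 63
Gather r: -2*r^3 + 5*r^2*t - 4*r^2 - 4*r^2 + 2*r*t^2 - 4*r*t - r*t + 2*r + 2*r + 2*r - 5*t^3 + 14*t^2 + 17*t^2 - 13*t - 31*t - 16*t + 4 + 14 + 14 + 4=-2*r^3 + r^2*(5*t - 8) + r*(2*t^2 - 5*t + 6) - 5*t^3 + 31*t^2 - 60*t + 36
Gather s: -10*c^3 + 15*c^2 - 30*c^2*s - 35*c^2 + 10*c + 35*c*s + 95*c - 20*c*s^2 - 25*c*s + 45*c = -10*c^3 - 20*c^2 - 20*c*s^2 + 150*c + s*(-30*c^2 + 10*c)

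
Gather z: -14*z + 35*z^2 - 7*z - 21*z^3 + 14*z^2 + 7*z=-21*z^3 + 49*z^2 - 14*z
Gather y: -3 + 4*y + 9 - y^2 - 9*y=-y^2 - 5*y + 6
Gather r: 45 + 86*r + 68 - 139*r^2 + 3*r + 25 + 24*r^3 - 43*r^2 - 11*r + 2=24*r^3 - 182*r^2 + 78*r + 140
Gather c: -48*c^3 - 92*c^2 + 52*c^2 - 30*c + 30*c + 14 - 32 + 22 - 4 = -48*c^3 - 40*c^2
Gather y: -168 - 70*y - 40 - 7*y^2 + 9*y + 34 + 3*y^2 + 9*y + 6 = -4*y^2 - 52*y - 168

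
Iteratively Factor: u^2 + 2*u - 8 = (u - 2)*(u + 4)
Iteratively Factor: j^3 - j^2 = (j - 1)*(j^2) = j*(j - 1)*(j)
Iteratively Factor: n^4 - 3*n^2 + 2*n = (n + 2)*(n^3 - 2*n^2 + n) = (n - 1)*(n + 2)*(n^2 - n) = (n - 1)^2*(n + 2)*(n)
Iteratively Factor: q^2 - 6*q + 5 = (q - 1)*(q - 5)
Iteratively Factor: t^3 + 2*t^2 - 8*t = (t + 4)*(t^2 - 2*t) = t*(t + 4)*(t - 2)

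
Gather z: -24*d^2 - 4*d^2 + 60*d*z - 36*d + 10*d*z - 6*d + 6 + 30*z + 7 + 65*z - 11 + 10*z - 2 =-28*d^2 - 42*d + z*(70*d + 105)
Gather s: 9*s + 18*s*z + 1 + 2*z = s*(18*z + 9) + 2*z + 1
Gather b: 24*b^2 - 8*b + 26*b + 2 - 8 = 24*b^2 + 18*b - 6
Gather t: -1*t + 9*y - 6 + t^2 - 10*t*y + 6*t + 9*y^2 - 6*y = t^2 + t*(5 - 10*y) + 9*y^2 + 3*y - 6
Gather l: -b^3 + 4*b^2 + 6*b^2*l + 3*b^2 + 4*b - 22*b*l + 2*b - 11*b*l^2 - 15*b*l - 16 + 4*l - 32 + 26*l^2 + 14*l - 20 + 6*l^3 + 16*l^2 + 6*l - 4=-b^3 + 7*b^2 + 6*b + 6*l^3 + l^2*(42 - 11*b) + l*(6*b^2 - 37*b + 24) - 72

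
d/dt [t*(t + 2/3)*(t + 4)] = 3*t^2 + 28*t/3 + 8/3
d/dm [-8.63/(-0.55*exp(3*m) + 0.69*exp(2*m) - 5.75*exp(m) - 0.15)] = (-14.2395*exp(2*m) + 11.9094*exp(m) - 49.6225)*exp(m)/(0.55*exp(3*m) - 0.69*exp(2*m) + 5.75*exp(m) + 0.15)^2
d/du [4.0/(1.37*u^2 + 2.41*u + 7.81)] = (-10.96*u - 9.64)/(1.37*u^2 + 2.41*u + 7.81)^2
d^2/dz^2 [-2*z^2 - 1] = -4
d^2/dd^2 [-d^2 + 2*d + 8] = -2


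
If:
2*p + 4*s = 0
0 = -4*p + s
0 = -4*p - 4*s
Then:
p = 0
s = 0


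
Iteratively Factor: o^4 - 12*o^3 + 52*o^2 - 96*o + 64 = (o - 2)*(o^3 - 10*o^2 + 32*o - 32) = (o - 4)*(o - 2)*(o^2 - 6*o + 8) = (o - 4)^2*(o - 2)*(o - 2)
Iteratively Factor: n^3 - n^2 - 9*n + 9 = (n + 3)*(n^2 - 4*n + 3) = (n - 1)*(n + 3)*(n - 3)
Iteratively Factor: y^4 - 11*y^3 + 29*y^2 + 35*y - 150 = (y - 3)*(y^3 - 8*y^2 + 5*y + 50) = (y - 5)*(y - 3)*(y^2 - 3*y - 10) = (y - 5)^2*(y - 3)*(y + 2)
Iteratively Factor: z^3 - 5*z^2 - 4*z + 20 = (z - 2)*(z^2 - 3*z - 10) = (z - 5)*(z - 2)*(z + 2)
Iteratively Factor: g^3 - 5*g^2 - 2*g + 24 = (g - 4)*(g^2 - g - 6) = (g - 4)*(g + 2)*(g - 3)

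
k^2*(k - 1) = k^3 - k^2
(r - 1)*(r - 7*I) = r^2 - r - 7*I*r + 7*I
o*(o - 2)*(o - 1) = o^3 - 3*o^2 + 2*o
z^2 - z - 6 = (z - 3)*(z + 2)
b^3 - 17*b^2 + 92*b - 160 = (b - 8)*(b - 5)*(b - 4)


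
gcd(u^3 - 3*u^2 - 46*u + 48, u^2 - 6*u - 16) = u - 8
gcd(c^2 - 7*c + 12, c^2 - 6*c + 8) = c - 4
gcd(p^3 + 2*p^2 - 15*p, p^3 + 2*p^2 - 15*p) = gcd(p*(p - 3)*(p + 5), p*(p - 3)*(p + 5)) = p^3 + 2*p^2 - 15*p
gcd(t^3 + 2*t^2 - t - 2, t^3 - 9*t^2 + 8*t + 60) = t + 2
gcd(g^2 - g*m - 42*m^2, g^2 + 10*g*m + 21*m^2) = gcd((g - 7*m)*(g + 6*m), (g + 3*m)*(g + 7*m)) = 1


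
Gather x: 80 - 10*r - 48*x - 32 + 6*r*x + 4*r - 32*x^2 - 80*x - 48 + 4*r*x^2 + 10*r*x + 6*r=x^2*(4*r - 32) + x*(16*r - 128)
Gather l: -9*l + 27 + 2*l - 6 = 21 - 7*l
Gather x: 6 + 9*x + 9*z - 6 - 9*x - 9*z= 0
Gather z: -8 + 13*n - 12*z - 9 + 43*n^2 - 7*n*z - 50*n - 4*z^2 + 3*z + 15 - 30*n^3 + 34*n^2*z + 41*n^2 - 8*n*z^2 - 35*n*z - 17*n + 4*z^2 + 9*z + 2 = -30*n^3 + 84*n^2 - 8*n*z^2 - 54*n + z*(34*n^2 - 42*n)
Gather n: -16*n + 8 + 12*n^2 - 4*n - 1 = 12*n^2 - 20*n + 7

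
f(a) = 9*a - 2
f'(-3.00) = 9.00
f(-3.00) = -29.00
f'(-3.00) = 9.00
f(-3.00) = -29.00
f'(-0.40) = 9.00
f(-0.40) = -5.60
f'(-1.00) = 9.00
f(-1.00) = -11.00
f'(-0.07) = 9.00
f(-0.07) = -2.63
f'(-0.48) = 9.00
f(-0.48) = -6.32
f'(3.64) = 9.00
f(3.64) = 30.76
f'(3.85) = 9.00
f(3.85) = 32.65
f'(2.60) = 9.00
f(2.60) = 21.40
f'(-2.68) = 9.00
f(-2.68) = -26.12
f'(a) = 9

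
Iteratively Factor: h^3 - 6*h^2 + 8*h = (h - 2)*(h^2 - 4*h) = h*(h - 2)*(h - 4)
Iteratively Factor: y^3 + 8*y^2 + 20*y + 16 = (y + 4)*(y^2 + 4*y + 4) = (y + 2)*(y + 4)*(y + 2)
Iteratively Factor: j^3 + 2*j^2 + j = (j + 1)*(j^2 + j) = j*(j + 1)*(j + 1)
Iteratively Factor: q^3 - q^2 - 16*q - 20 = (q - 5)*(q^2 + 4*q + 4) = (q - 5)*(q + 2)*(q + 2)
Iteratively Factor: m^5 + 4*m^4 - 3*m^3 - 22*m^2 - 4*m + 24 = (m + 2)*(m^4 + 2*m^3 - 7*m^2 - 8*m + 12) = (m - 1)*(m + 2)*(m^3 + 3*m^2 - 4*m - 12) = (m - 1)*(m + 2)*(m + 3)*(m^2 - 4) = (m - 1)*(m + 2)^2*(m + 3)*(m - 2)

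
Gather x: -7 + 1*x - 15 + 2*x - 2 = 3*x - 24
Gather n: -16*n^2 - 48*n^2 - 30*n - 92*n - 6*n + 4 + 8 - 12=-64*n^2 - 128*n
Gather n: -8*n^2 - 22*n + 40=-8*n^2 - 22*n + 40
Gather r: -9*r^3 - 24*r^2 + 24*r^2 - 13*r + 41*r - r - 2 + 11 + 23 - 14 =-9*r^3 + 27*r + 18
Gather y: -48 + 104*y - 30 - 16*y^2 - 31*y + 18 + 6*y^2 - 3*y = -10*y^2 + 70*y - 60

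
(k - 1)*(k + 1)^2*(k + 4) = k^4 + 5*k^3 + 3*k^2 - 5*k - 4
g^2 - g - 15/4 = (g - 5/2)*(g + 3/2)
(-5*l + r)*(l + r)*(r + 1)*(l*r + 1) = -5*l^3*r^2 - 5*l^3*r - 4*l^2*r^3 - 4*l^2*r^2 - 5*l^2*r - 5*l^2 + l*r^4 + l*r^3 - 4*l*r^2 - 4*l*r + r^3 + r^2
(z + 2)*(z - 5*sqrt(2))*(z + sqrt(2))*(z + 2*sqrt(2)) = z^4 - 2*sqrt(2)*z^3 + 2*z^3 - 26*z^2 - 4*sqrt(2)*z^2 - 52*z - 20*sqrt(2)*z - 40*sqrt(2)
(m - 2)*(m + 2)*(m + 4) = m^3 + 4*m^2 - 4*m - 16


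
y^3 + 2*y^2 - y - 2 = (y - 1)*(y + 1)*(y + 2)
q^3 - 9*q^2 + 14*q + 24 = (q - 6)*(q - 4)*(q + 1)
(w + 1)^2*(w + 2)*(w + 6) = w^4 + 10*w^3 + 29*w^2 + 32*w + 12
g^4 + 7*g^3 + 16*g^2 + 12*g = g*(g + 2)^2*(g + 3)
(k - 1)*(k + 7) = k^2 + 6*k - 7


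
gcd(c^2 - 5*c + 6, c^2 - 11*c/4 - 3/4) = c - 3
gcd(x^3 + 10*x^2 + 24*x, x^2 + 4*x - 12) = x + 6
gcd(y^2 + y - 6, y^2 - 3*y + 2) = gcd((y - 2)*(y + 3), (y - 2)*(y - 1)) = y - 2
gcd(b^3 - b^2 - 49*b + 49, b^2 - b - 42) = b - 7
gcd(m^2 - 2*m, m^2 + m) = m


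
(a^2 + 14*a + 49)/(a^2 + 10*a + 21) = (a + 7)/(a + 3)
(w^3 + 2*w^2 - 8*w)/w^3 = 1 + 2/w - 8/w^2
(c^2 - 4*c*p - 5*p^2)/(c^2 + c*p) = (c - 5*p)/c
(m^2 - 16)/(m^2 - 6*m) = (m^2 - 16)/(m*(m - 6))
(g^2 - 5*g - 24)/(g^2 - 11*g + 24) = (g + 3)/(g - 3)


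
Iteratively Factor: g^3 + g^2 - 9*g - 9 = (g - 3)*(g^2 + 4*g + 3) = (g - 3)*(g + 3)*(g + 1)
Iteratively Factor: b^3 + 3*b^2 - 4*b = (b)*(b^2 + 3*b - 4) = b*(b - 1)*(b + 4)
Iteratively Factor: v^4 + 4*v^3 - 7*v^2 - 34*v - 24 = (v + 1)*(v^3 + 3*v^2 - 10*v - 24) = (v + 1)*(v + 2)*(v^2 + v - 12) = (v - 3)*(v + 1)*(v + 2)*(v + 4)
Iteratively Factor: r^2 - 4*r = (r - 4)*(r)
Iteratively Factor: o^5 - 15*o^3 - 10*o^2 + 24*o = (o + 3)*(o^4 - 3*o^3 - 6*o^2 + 8*o) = (o - 4)*(o + 3)*(o^3 + o^2 - 2*o) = (o - 4)*(o + 2)*(o + 3)*(o^2 - o) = (o - 4)*(o - 1)*(o + 2)*(o + 3)*(o)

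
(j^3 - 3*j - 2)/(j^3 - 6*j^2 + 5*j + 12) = (j^2 - j - 2)/(j^2 - 7*j + 12)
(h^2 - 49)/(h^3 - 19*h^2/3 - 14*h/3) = 3*(h + 7)/(h*(3*h + 2))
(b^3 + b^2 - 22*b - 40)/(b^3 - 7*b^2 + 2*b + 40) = (b + 4)/(b - 4)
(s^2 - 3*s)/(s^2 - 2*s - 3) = s/(s + 1)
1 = 1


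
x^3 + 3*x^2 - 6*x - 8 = (x - 2)*(x + 1)*(x + 4)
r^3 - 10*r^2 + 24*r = r*(r - 6)*(r - 4)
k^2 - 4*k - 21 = (k - 7)*(k + 3)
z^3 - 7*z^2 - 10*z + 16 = (z - 8)*(z - 1)*(z + 2)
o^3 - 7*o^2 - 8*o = o*(o - 8)*(o + 1)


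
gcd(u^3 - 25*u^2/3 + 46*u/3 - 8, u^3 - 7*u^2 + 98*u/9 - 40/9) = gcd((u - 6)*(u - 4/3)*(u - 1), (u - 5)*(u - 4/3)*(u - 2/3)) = u - 4/3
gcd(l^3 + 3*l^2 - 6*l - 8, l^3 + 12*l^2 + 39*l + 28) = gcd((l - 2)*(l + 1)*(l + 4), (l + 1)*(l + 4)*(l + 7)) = l^2 + 5*l + 4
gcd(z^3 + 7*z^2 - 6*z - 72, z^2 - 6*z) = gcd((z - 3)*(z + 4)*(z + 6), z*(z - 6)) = 1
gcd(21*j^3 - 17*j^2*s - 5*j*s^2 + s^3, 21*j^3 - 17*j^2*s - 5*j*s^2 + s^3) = 21*j^3 - 17*j^2*s - 5*j*s^2 + s^3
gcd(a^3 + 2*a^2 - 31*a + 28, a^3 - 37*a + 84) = a^2 + 3*a - 28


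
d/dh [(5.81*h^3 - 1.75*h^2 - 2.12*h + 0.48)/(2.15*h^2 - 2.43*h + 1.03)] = (12.4915*h^4 - 28.2366*h^3 + 26.7634*h^2 - 5.669*h - 1.0172)/(4.6225*h^4 - 10.449*h^3 + 10.3339*h^2 - 5.0058*h + 1.0609)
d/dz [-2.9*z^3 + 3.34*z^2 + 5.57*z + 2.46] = -8.7*z^2 + 6.68*z + 5.57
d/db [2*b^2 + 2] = 4*b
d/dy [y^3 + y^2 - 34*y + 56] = 3*y^2 + 2*y - 34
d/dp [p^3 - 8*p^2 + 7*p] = 3*p^2 - 16*p + 7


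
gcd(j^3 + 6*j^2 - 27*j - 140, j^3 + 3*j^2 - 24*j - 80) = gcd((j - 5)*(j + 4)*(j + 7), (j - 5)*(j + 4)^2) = j^2 - j - 20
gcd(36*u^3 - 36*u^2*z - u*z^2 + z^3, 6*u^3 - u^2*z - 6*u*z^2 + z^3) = 6*u^2 - 7*u*z + z^2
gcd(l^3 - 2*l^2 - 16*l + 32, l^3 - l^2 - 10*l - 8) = l - 4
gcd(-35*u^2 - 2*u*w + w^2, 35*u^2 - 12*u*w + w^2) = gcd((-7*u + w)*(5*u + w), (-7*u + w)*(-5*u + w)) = 7*u - w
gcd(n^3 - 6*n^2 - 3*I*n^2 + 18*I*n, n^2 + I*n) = n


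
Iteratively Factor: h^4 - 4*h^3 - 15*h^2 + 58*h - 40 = (h - 2)*(h^3 - 2*h^2 - 19*h + 20) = (h - 5)*(h - 2)*(h^2 + 3*h - 4) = (h - 5)*(h - 2)*(h + 4)*(h - 1)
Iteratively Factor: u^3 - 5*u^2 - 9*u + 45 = (u - 5)*(u^2 - 9) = (u - 5)*(u + 3)*(u - 3)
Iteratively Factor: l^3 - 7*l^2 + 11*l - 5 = (l - 1)*(l^2 - 6*l + 5) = (l - 5)*(l - 1)*(l - 1)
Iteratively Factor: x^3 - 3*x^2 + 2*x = (x - 2)*(x^2 - x) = (x - 2)*(x - 1)*(x)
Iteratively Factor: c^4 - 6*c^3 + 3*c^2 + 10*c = (c)*(c^3 - 6*c^2 + 3*c + 10) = c*(c + 1)*(c^2 - 7*c + 10) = c*(c - 5)*(c + 1)*(c - 2)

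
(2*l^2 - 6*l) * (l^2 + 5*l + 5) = 2*l^4 + 4*l^3 - 20*l^2 - 30*l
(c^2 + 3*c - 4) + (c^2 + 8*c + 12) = 2*c^2 + 11*c + 8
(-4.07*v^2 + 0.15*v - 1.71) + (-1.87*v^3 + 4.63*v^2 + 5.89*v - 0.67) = -1.87*v^3 + 0.56*v^2 + 6.04*v - 2.38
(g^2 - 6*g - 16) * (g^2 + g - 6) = g^4 - 5*g^3 - 28*g^2 + 20*g + 96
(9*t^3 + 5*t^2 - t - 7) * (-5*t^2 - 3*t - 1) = -45*t^5 - 52*t^4 - 19*t^3 + 33*t^2 + 22*t + 7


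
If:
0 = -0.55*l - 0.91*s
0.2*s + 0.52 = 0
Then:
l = 4.30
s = -2.60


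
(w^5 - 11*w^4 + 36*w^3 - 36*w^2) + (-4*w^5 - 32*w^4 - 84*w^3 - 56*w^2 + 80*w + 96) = -3*w^5 - 43*w^4 - 48*w^3 - 92*w^2 + 80*w + 96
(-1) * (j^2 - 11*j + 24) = -j^2 + 11*j - 24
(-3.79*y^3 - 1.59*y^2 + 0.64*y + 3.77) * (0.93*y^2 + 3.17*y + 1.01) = -3.5247*y^5 - 13.493*y^4 - 8.273*y^3 + 3.929*y^2 + 12.5973*y + 3.8077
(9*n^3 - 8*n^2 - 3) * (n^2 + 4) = 9*n^5 - 8*n^4 + 36*n^3 - 35*n^2 - 12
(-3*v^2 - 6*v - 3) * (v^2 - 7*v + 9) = -3*v^4 + 15*v^3 + 12*v^2 - 33*v - 27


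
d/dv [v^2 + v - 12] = 2*v + 1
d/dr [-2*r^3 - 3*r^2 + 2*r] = -6*r^2 - 6*r + 2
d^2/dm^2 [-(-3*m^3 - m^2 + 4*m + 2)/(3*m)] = 2 - 4/(3*m^3)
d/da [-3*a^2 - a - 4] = -6*a - 1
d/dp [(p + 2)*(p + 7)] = 2*p + 9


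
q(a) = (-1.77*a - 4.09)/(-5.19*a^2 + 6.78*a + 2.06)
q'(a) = (-1.77*a - 4.09)*(10.38*a - 6.78)/(-5.19*a^2 + 6.78*a + 2.06)^2 - 1.77/(-5.19*a^2 + 6.78*a + 2.06)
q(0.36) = -1.23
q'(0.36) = 0.52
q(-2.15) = 0.01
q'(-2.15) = 0.05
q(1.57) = 77.85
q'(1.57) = -8376.99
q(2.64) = 0.54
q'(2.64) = -0.58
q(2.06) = 1.29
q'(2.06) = -2.85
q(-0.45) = 1.61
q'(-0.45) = 9.91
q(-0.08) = -2.66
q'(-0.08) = 12.45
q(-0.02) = -2.11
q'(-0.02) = 6.75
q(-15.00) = -0.02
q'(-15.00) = -0.00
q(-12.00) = -0.02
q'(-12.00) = -0.00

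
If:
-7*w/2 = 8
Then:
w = -16/7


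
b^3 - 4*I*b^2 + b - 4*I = (b - 4*I)*(b - I)*(b + I)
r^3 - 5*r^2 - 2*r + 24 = (r - 4)*(r - 3)*(r + 2)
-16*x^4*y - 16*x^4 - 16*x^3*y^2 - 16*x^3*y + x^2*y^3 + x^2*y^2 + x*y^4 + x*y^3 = (-4*x + y)*(x + y)*(4*x + y)*(x*y + x)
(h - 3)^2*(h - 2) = h^3 - 8*h^2 + 21*h - 18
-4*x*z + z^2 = z*(-4*x + z)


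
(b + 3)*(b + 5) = b^2 + 8*b + 15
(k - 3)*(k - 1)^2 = k^3 - 5*k^2 + 7*k - 3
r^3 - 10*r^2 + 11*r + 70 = (r - 7)*(r - 5)*(r + 2)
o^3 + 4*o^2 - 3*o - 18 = (o - 2)*(o + 3)^2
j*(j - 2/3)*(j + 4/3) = j^3 + 2*j^2/3 - 8*j/9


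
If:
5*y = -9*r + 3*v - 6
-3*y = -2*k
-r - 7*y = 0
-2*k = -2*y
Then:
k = 0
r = 0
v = 2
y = 0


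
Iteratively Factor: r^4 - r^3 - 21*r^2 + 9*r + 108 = (r - 3)*(r^3 + 2*r^2 - 15*r - 36) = (r - 3)*(r + 3)*(r^2 - r - 12) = (r - 3)*(r + 3)^2*(r - 4)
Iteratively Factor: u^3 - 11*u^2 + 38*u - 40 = (u - 5)*(u^2 - 6*u + 8) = (u - 5)*(u - 2)*(u - 4)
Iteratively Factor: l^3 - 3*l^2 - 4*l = (l + 1)*(l^2 - 4*l) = l*(l + 1)*(l - 4)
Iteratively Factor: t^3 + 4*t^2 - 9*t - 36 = (t + 4)*(t^2 - 9) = (t - 3)*(t + 4)*(t + 3)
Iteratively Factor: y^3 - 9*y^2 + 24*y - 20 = (y - 5)*(y^2 - 4*y + 4) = (y - 5)*(y - 2)*(y - 2)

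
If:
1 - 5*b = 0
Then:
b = 1/5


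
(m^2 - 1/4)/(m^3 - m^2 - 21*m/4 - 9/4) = (2*m - 1)/(2*m^2 - 3*m - 9)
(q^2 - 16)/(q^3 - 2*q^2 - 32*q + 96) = (q + 4)/(q^2 + 2*q - 24)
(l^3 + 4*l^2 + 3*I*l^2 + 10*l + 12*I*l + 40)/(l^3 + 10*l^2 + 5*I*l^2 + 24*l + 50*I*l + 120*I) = (l - 2*I)/(l + 6)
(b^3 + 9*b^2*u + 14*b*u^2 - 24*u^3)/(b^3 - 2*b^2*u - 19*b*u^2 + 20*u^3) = (-b - 6*u)/(-b + 5*u)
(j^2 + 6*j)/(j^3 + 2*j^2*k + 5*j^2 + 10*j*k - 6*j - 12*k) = j/(j^2 + 2*j*k - j - 2*k)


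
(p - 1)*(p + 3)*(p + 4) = p^3 + 6*p^2 + 5*p - 12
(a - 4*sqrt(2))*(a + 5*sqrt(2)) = a^2 + sqrt(2)*a - 40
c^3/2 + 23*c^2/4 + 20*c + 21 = (c/2 + 1)*(c + 7/2)*(c + 6)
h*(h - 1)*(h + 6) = h^3 + 5*h^2 - 6*h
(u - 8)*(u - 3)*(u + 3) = u^3 - 8*u^2 - 9*u + 72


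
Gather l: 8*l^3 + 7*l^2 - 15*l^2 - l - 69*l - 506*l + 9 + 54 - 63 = 8*l^3 - 8*l^2 - 576*l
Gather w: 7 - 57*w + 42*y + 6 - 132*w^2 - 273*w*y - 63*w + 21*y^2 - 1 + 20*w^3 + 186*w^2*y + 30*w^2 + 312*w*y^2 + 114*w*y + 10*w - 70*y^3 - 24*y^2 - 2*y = 20*w^3 + w^2*(186*y - 102) + w*(312*y^2 - 159*y - 110) - 70*y^3 - 3*y^2 + 40*y + 12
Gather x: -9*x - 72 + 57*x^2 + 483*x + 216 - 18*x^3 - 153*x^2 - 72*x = -18*x^3 - 96*x^2 + 402*x + 144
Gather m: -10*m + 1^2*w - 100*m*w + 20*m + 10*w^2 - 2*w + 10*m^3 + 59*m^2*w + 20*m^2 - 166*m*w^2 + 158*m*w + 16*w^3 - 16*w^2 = 10*m^3 + m^2*(59*w + 20) + m*(-166*w^2 + 58*w + 10) + 16*w^3 - 6*w^2 - w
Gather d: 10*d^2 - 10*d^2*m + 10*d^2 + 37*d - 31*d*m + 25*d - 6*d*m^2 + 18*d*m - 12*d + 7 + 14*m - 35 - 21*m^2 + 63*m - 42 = d^2*(20 - 10*m) + d*(-6*m^2 - 13*m + 50) - 21*m^2 + 77*m - 70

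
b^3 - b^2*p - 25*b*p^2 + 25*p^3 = (b - 5*p)*(b - p)*(b + 5*p)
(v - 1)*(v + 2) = v^2 + v - 2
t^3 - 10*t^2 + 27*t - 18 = (t - 6)*(t - 3)*(t - 1)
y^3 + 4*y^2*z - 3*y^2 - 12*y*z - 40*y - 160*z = (y - 8)*(y + 5)*(y + 4*z)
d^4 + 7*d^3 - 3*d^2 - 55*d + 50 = (d - 2)*(d - 1)*(d + 5)^2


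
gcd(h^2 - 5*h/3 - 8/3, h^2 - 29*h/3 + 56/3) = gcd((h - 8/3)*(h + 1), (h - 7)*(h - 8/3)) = h - 8/3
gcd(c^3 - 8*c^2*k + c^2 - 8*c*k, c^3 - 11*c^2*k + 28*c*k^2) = c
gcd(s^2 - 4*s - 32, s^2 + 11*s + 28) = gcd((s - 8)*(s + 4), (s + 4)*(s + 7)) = s + 4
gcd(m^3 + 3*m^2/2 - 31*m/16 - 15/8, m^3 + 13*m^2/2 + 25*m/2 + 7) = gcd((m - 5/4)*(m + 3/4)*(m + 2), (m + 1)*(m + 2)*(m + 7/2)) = m + 2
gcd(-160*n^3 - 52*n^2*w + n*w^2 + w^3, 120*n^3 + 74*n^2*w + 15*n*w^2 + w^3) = 20*n^2 + 9*n*w + w^2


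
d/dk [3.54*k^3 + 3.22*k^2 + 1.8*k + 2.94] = 10.62*k^2 + 6.44*k + 1.8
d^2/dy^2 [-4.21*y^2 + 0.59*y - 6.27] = -8.42000000000000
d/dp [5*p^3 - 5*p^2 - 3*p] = 15*p^2 - 10*p - 3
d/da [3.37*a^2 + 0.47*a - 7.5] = 6.74*a + 0.47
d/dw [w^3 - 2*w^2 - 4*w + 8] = 3*w^2 - 4*w - 4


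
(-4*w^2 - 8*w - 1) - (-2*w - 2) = -4*w^2 - 6*w + 1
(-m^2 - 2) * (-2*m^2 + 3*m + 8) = 2*m^4 - 3*m^3 - 4*m^2 - 6*m - 16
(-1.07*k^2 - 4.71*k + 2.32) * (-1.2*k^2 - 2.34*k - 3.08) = 1.284*k^4 + 8.1558*k^3 + 11.533*k^2 + 9.078*k - 7.1456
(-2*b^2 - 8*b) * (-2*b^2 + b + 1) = 4*b^4 + 14*b^3 - 10*b^2 - 8*b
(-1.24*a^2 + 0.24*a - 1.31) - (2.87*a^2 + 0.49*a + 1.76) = -4.11*a^2 - 0.25*a - 3.07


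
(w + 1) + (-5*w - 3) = -4*w - 2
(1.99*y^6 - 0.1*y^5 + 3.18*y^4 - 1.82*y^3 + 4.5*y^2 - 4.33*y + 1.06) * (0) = 0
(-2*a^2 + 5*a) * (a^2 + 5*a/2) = -2*a^4 + 25*a^2/2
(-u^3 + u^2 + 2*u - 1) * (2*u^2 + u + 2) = -2*u^5 + u^4 + 3*u^3 + 2*u^2 + 3*u - 2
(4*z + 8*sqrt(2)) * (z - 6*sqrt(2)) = 4*z^2 - 16*sqrt(2)*z - 96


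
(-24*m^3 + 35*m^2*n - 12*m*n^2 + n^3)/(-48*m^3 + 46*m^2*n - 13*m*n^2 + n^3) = (m - n)/(2*m - n)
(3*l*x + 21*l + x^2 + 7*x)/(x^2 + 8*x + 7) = (3*l + x)/(x + 1)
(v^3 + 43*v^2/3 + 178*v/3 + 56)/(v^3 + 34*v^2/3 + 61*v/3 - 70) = (3*v + 4)/(3*v - 5)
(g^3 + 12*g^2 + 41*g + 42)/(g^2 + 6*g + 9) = (g^2 + 9*g + 14)/(g + 3)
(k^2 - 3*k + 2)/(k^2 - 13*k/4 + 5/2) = 4*(k - 1)/(4*k - 5)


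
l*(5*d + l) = 5*d*l + l^2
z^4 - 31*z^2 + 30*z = z*(z - 5)*(z - 1)*(z + 6)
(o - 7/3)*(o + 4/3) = o^2 - o - 28/9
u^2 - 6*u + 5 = (u - 5)*(u - 1)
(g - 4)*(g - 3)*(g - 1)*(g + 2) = g^4 - 6*g^3 + 3*g^2 + 26*g - 24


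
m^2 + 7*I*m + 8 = (m - I)*(m + 8*I)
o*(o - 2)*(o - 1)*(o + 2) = o^4 - o^3 - 4*o^2 + 4*o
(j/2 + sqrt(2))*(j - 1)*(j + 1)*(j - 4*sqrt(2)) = j^4/2 - sqrt(2)*j^3 - 17*j^2/2 + sqrt(2)*j + 8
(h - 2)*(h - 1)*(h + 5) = h^3 + 2*h^2 - 13*h + 10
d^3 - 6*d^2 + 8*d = d*(d - 4)*(d - 2)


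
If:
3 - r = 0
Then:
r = 3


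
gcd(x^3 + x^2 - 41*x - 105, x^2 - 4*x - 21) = x^2 - 4*x - 21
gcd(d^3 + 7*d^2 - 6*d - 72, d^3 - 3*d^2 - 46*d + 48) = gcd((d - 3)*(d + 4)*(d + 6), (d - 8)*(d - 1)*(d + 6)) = d + 6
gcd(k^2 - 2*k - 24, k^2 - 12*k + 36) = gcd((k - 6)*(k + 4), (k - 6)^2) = k - 6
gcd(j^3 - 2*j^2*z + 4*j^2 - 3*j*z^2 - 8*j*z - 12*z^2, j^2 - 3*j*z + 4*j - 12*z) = -j^2 + 3*j*z - 4*j + 12*z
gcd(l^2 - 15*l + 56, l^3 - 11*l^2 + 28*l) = l - 7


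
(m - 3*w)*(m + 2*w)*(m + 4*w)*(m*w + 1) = m^4*w + 3*m^3*w^2 + m^3 - 10*m^2*w^3 + 3*m^2*w - 24*m*w^4 - 10*m*w^2 - 24*w^3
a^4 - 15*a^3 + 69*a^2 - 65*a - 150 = (a - 6)*(a - 5)^2*(a + 1)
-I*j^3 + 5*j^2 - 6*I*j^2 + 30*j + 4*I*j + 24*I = (j + 6)*(j + 4*I)*(-I*j + 1)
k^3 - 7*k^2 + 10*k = k*(k - 5)*(k - 2)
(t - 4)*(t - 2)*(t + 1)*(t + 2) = t^4 - 3*t^3 - 8*t^2 + 12*t + 16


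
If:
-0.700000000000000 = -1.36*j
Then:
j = 0.51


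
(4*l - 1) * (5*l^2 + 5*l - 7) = 20*l^3 + 15*l^2 - 33*l + 7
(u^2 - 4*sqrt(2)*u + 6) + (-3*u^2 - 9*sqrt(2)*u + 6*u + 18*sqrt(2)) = -2*u^2 - 13*sqrt(2)*u + 6*u + 6 + 18*sqrt(2)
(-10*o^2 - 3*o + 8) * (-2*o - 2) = 20*o^3 + 26*o^2 - 10*o - 16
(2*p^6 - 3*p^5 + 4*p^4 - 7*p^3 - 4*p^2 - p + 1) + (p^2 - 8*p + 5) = 2*p^6 - 3*p^5 + 4*p^4 - 7*p^3 - 3*p^2 - 9*p + 6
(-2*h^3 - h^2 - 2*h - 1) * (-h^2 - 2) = 2*h^5 + h^4 + 6*h^3 + 3*h^2 + 4*h + 2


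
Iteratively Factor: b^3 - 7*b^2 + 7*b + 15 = (b + 1)*(b^2 - 8*b + 15) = (b - 3)*(b + 1)*(b - 5)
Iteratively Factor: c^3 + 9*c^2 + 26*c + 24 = (c + 4)*(c^2 + 5*c + 6) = (c + 2)*(c + 4)*(c + 3)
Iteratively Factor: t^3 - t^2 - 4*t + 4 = (t + 2)*(t^2 - 3*t + 2) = (t - 2)*(t + 2)*(t - 1)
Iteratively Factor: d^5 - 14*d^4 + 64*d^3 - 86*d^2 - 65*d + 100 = (d + 1)*(d^4 - 15*d^3 + 79*d^2 - 165*d + 100) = (d - 4)*(d + 1)*(d^3 - 11*d^2 + 35*d - 25) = (d - 5)*(d - 4)*(d + 1)*(d^2 - 6*d + 5) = (d - 5)*(d - 4)*(d - 1)*(d + 1)*(d - 5)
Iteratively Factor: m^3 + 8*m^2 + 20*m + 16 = (m + 4)*(m^2 + 4*m + 4) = (m + 2)*(m + 4)*(m + 2)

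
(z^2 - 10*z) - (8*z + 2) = z^2 - 18*z - 2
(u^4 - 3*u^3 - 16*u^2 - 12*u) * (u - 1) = u^5 - 4*u^4 - 13*u^3 + 4*u^2 + 12*u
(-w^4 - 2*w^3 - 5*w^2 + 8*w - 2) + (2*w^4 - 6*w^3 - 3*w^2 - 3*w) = w^4 - 8*w^3 - 8*w^2 + 5*w - 2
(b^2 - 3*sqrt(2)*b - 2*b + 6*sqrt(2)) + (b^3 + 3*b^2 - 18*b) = b^3 + 4*b^2 - 20*b - 3*sqrt(2)*b + 6*sqrt(2)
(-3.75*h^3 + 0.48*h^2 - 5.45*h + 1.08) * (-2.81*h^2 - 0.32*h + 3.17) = 10.5375*h^5 - 0.1488*h^4 + 3.2734*h^3 + 0.2308*h^2 - 17.6221*h + 3.4236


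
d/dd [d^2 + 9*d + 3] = 2*d + 9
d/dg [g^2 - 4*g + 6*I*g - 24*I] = 2*g - 4 + 6*I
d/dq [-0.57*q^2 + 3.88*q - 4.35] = 3.88 - 1.14*q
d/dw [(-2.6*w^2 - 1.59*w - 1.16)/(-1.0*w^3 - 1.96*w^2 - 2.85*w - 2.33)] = (-2.6*w^4 - 3.18*w^3 + 0.813599999999997*w^2 + 7.5688*w + 0.3987)/(1.0*w^6 + 3.92*w^5 + 9.5416*w^4 + 15.832*w^3 + 17.2561*w^2 + 13.281*w + 5.4289)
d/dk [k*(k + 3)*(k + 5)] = 3*k^2 + 16*k + 15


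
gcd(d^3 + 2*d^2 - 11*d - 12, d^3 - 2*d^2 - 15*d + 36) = d^2 + d - 12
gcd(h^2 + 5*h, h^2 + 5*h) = h^2 + 5*h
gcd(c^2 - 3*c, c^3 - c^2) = c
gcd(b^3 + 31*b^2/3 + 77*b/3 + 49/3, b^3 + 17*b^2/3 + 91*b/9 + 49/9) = b^2 + 10*b/3 + 7/3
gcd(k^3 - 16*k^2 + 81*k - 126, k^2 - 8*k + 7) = k - 7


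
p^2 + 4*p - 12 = (p - 2)*(p + 6)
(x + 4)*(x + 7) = x^2 + 11*x + 28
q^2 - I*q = q*(q - I)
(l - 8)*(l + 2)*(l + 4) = l^3 - 2*l^2 - 40*l - 64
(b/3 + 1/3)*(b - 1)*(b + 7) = b^3/3 + 7*b^2/3 - b/3 - 7/3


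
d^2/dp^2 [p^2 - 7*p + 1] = 2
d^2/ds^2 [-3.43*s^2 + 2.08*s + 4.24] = -6.86000000000000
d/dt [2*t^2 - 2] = 4*t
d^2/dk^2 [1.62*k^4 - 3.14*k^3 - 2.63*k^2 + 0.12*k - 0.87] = 19.44*k^2 - 18.84*k - 5.26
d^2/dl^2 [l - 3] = 0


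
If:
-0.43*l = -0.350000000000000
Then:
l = 0.81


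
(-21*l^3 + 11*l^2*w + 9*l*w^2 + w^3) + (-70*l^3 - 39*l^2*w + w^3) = -91*l^3 - 28*l^2*w + 9*l*w^2 + 2*w^3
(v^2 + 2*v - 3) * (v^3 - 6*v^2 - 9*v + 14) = v^5 - 4*v^4 - 24*v^3 + 14*v^2 + 55*v - 42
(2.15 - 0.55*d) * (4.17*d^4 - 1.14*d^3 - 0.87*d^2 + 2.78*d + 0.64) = -2.2935*d^5 + 9.5925*d^4 - 1.9725*d^3 - 3.3995*d^2 + 5.625*d + 1.376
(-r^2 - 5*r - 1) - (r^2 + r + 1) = -2*r^2 - 6*r - 2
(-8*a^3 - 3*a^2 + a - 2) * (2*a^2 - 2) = -16*a^5 - 6*a^4 + 18*a^3 + 2*a^2 - 2*a + 4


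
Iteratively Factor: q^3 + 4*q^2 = (q)*(q^2 + 4*q) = q*(q + 4)*(q)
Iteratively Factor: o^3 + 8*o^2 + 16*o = (o)*(o^2 + 8*o + 16) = o*(o + 4)*(o + 4)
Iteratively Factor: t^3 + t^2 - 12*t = (t + 4)*(t^2 - 3*t) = t*(t + 4)*(t - 3)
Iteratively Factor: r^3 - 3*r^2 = (r)*(r^2 - 3*r) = r*(r - 3)*(r)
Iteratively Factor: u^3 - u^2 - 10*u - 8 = (u + 2)*(u^2 - 3*u - 4) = (u + 1)*(u + 2)*(u - 4)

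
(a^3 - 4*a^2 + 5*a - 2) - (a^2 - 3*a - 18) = a^3 - 5*a^2 + 8*a + 16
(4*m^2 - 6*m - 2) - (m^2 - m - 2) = 3*m^2 - 5*m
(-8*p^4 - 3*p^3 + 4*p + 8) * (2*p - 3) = -16*p^5 + 18*p^4 + 9*p^3 + 8*p^2 + 4*p - 24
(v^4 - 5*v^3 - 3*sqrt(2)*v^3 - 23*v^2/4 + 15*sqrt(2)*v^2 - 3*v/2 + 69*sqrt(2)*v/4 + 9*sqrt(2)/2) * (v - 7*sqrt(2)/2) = v^5 - 13*sqrt(2)*v^4/2 - 5*v^4 + 61*v^3/4 + 65*sqrt(2)*v^3/2 - 213*v^2/2 + 299*sqrt(2)*v^2/8 - 483*v/4 + 39*sqrt(2)*v/4 - 63/2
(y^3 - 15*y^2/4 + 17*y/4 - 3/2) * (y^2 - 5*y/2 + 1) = y^5 - 25*y^4/4 + 117*y^3/8 - 127*y^2/8 + 8*y - 3/2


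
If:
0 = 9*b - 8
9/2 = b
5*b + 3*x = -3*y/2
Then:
No Solution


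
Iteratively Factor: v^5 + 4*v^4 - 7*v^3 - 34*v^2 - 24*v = (v + 4)*(v^4 - 7*v^2 - 6*v) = (v + 1)*(v + 4)*(v^3 - v^2 - 6*v) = v*(v + 1)*(v + 4)*(v^2 - v - 6) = v*(v + 1)*(v + 2)*(v + 4)*(v - 3)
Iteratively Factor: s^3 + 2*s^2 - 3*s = (s - 1)*(s^2 + 3*s) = s*(s - 1)*(s + 3)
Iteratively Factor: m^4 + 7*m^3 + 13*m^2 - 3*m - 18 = (m + 3)*(m^3 + 4*m^2 + m - 6) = (m + 2)*(m + 3)*(m^2 + 2*m - 3) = (m + 2)*(m + 3)^2*(m - 1)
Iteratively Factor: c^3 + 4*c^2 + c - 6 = (c - 1)*(c^2 + 5*c + 6) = (c - 1)*(c + 2)*(c + 3)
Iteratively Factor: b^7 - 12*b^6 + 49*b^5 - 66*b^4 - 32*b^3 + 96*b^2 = (b + 1)*(b^6 - 13*b^5 + 62*b^4 - 128*b^3 + 96*b^2) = b*(b + 1)*(b^5 - 13*b^4 + 62*b^3 - 128*b^2 + 96*b) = b*(b - 4)*(b + 1)*(b^4 - 9*b^3 + 26*b^2 - 24*b) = b*(b - 4)*(b - 2)*(b + 1)*(b^3 - 7*b^2 + 12*b) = b*(b - 4)^2*(b - 2)*(b + 1)*(b^2 - 3*b) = b^2*(b - 4)^2*(b - 2)*(b + 1)*(b - 3)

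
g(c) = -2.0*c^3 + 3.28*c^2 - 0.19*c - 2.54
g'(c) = -6.0*c^2 + 6.56*c - 0.19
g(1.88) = -4.59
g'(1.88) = -9.06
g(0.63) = -1.86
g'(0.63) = 1.56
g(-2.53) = 51.32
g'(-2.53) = -55.19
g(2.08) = -6.74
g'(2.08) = -12.50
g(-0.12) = -2.47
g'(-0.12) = -1.06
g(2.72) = -19.04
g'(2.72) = -26.74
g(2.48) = -13.34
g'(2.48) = -20.82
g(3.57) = -52.41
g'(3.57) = -53.24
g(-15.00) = 7488.31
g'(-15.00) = -1448.59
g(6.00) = -317.60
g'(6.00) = -176.83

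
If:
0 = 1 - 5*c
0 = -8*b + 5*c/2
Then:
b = 1/16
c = 1/5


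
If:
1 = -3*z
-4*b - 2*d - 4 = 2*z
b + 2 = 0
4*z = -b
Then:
No Solution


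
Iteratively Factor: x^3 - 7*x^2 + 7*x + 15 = (x - 5)*(x^2 - 2*x - 3) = (x - 5)*(x - 3)*(x + 1)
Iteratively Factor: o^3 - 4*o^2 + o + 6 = (o + 1)*(o^2 - 5*o + 6) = (o - 3)*(o + 1)*(o - 2)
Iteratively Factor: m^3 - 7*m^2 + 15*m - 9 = (m - 1)*(m^2 - 6*m + 9) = (m - 3)*(m - 1)*(m - 3)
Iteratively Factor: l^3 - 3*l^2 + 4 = (l - 2)*(l^2 - l - 2) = (l - 2)*(l + 1)*(l - 2)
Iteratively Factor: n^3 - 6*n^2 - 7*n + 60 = (n + 3)*(n^2 - 9*n + 20) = (n - 5)*(n + 3)*(n - 4)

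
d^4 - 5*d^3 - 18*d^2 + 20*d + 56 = (d - 7)*(d - 2)*(d + 2)^2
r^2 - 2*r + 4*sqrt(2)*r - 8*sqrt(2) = (r - 2)*(r + 4*sqrt(2))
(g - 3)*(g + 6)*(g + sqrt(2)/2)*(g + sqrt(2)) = g^4 + 3*sqrt(2)*g^3/2 + 3*g^3 - 17*g^2 + 9*sqrt(2)*g^2/2 - 27*sqrt(2)*g + 3*g - 18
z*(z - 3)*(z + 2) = z^3 - z^2 - 6*z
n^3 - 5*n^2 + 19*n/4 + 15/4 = (n - 3)*(n - 5/2)*(n + 1/2)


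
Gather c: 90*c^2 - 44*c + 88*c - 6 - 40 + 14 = 90*c^2 + 44*c - 32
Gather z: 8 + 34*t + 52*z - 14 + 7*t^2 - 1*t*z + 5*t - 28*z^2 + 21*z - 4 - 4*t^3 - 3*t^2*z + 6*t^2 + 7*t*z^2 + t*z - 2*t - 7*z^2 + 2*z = -4*t^3 + 13*t^2 + 37*t + z^2*(7*t - 35) + z*(75 - 3*t^2) - 10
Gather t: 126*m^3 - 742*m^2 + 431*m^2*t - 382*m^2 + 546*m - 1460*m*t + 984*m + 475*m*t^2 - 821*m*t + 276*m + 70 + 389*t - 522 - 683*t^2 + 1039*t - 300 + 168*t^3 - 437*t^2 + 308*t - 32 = 126*m^3 - 1124*m^2 + 1806*m + 168*t^3 + t^2*(475*m - 1120) + t*(431*m^2 - 2281*m + 1736) - 784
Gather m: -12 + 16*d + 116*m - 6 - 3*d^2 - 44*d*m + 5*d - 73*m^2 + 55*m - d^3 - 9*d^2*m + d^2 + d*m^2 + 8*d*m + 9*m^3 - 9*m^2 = -d^3 - 2*d^2 + 21*d + 9*m^3 + m^2*(d - 82) + m*(-9*d^2 - 36*d + 171) - 18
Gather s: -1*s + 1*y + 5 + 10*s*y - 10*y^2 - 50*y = s*(10*y - 1) - 10*y^2 - 49*y + 5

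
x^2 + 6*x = x*(x + 6)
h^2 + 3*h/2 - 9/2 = (h - 3/2)*(h + 3)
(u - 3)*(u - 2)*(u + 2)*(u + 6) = u^4 + 3*u^3 - 22*u^2 - 12*u + 72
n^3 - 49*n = n*(n - 7)*(n + 7)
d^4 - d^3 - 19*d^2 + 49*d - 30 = (d - 3)*(d - 2)*(d - 1)*(d + 5)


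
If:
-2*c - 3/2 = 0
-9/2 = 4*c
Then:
No Solution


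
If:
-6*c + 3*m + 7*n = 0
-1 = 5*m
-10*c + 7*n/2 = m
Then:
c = 1/14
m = -1/5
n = 36/245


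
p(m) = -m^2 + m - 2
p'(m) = 1 - 2*m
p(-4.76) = -29.42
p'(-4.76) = 10.52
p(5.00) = -22.00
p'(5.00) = -9.00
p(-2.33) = -9.76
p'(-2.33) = 5.66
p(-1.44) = -5.51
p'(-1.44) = 3.88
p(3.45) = -10.45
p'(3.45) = -5.90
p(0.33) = -1.78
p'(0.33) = 0.34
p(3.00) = -8.00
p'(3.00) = -5.00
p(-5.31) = -35.51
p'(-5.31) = 11.62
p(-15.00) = -242.00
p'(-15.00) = 31.00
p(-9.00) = -92.00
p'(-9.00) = 19.00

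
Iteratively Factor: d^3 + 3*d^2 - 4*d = (d)*(d^2 + 3*d - 4) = d*(d - 1)*(d + 4)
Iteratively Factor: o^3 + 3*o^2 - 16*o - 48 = (o + 4)*(o^2 - o - 12) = (o - 4)*(o + 4)*(o + 3)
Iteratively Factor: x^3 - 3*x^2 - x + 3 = (x - 3)*(x^2 - 1) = (x - 3)*(x - 1)*(x + 1)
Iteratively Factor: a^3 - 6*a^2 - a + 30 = (a + 2)*(a^2 - 8*a + 15) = (a - 3)*(a + 2)*(a - 5)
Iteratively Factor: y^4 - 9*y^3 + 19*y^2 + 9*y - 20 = (y - 1)*(y^3 - 8*y^2 + 11*y + 20) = (y - 5)*(y - 1)*(y^2 - 3*y - 4) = (y - 5)*(y - 1)*(y + 1)*(y - 4)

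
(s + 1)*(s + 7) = s^2 + 8*s + 7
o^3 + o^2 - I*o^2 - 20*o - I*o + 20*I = (o - 4)*(o + 5)*(o - I)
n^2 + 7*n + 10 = (n + 2)*(n + 5)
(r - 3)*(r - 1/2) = r^2 - 7*r/2 + 3/2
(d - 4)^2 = d^2 - 8*d + 16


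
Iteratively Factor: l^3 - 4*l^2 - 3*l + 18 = (l - 3)*(l^2 - l - 6) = (l - 3)^2*(l + 2)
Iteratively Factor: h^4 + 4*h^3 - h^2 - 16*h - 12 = (h - 2)*(h^3 + 6*h^2 + 11*h + 6) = (h - 2)*(h + 1)*(h^2 + 5*h + 6) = (h - 2)*(h + 1)*(h + 2)*(h + 3)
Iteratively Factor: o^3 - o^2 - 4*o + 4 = (o - 2)*(o^2 + o - 2) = (o - 2)*(o - 1)*(o + 2)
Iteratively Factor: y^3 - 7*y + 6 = (y - 1)*(y^2 + y - 6) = (y - 2)*(y - 1)*(y + 3)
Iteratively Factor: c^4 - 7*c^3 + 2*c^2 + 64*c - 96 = (c - 4)*(c^3 - 3*c^2 - 10*c + 24) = (c - 4)*(c + 3)*(c^2 - 6*c + 8) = (c - 4)*(c - 2)*(c + 3)*(c - 4)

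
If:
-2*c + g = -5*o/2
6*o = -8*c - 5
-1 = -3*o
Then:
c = -7/8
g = -31/12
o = 1/3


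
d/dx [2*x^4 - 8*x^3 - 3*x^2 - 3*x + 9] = 8*x^3 - 24*x^2 - 6*x - 3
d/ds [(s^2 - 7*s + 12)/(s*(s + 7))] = 2*(7*s^2 - 12*s - 42)/(s^2*(s^2 + 14*s + 49))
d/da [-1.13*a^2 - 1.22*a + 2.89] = -2.26*a - 1.22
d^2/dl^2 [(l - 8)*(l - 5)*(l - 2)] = 6*l - 30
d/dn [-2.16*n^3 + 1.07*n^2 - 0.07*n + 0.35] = -6.48*n^2 + 2.14*n - 0.07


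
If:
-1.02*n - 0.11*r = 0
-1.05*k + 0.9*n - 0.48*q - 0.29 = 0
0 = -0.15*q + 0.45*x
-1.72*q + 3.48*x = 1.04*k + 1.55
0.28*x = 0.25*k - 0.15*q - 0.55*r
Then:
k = 3.26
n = -0.58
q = -8.82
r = 5.38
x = -2.94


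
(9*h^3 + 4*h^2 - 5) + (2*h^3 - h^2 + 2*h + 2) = 11*h^3 + 3*h^2 + 2*h - 3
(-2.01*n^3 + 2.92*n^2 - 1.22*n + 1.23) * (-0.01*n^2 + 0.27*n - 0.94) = 0.0201*n^5 - 0.5719*n^4 + 2.69*n^3 - 3.0865*n^2 + 1.4789*n - 1.1562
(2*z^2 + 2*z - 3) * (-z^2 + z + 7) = -2*z^4 + 19*z^2 + 11*z - 21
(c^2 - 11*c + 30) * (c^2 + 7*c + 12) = c^4 - 4*c^3 - 35*c^2 + 78*c + 360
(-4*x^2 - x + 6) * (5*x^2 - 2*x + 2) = -20*x^4 + 3*x^3 + 24*x^2 - 14*x + 12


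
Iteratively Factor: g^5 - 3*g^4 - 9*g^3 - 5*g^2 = (g + 1)*(g^4 - 4*g^3 - 5*g^2) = (g + 1)^2*(g^3 - 5*g^2) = g*(g + 1)^2*(g^2 - 5*g) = g^2*(g + 1)^2*(g - 5)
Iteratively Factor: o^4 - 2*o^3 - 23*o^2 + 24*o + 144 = (o + 3)*(o^3 - 5*o^2 - 8*o + 48) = (o - 4)*(o + 3)*(o^2 - o - 12) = (o - 4)^2*(o + 3)*(o + 3)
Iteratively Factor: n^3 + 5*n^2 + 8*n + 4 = (n + 2)*(n^2 + 3*n + 2) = (n + 2)^2*(n + 1)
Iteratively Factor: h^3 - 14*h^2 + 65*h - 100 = (h - 4)*(h^2 - 10*h + 25) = (h - 5)*(h - 4)*(h - 5)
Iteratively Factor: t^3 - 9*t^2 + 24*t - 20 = (t - 2)*(t^2 - 7*t + 10) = (t - 2)^2*(t - 5)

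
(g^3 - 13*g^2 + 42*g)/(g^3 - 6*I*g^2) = (g^2 - 13*g + 42)/(g*(g - 6*I))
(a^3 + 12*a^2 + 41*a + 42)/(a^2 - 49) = (a^2 + 5*a + 6)/(a - 7)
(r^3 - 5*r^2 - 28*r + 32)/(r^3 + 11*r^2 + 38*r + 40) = (r^2 - 9*r + 8)/(r^2 + 7*r + 10)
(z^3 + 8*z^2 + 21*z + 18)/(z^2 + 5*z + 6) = z + 3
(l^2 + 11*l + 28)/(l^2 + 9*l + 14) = (l + 4)/(l + 2)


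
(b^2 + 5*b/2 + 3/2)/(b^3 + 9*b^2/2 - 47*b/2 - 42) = (b + 1)/(b^2 + 3*b - 28)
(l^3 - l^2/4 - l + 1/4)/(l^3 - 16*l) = (l^3 - l^2/4 - l + 1/4)/(l*(l^2 - 16))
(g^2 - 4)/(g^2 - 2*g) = (g + 2)/g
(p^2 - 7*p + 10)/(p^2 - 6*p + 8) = (p - 5)/(p - 4)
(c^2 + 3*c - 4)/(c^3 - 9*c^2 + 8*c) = (c + 4)/(c*(c - 8))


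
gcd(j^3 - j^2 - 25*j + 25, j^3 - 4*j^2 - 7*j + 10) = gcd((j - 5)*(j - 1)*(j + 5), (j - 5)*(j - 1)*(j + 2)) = j^2 - 6*j + 5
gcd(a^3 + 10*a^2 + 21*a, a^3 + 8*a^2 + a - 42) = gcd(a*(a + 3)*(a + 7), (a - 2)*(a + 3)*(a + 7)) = a^2 + 10*a + 21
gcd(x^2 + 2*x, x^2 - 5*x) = x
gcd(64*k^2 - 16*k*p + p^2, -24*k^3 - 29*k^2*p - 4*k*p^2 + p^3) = -8*k + p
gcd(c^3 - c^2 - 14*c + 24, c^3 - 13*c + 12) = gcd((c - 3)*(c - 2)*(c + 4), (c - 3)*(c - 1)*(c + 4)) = c^2 + c - 12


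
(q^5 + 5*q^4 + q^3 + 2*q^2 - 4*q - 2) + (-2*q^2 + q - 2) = q^5 + 5*q^4 + q^3 - 3*q - 4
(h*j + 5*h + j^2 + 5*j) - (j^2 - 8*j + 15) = h*j + 5*h + 13*j - 15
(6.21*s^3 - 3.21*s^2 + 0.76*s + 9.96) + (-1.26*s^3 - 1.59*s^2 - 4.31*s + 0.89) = 4.95*s^3 - 4.8*s^2 - 3.55*s + 10.85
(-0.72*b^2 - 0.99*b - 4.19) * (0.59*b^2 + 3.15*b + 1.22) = -0.4248*b^4 - 2.8521*b^3 - 6.469*b^2 - 14.4063*b - 5.1118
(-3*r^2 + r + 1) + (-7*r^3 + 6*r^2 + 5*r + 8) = -7*r^3 + 3*r^2 + 6*r + 9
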